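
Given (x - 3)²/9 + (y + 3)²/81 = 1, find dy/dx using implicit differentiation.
Differentiate the relation implicitly: treat y = y(x) and apply the chain rule, so every y-derivative picks up a y' = dy/dx factor.

With everything moved to the left-hand side, differentiate term by term:
  d/dx[(x - 3)^2/9] = 2x/9 - 2/3
  d/dx[(y + 3)^2/81] = 2·y'(y + 3)/81
  d/dx[-1] = 0

Separating the contributions that come from x directly and those that come through y:
  without y':      2x/9 - 2/3
  multiplying y':  2y/81 + 2/27

so (2x/9 - 2/3) + (2y/81 + 2/27)·y' = 0, and therefore
  dy/dx = -(2x/9 - 2/3)/(2y/81 + 2/27)
        = -(2(x - 3)/9)/(2(y + 3)/81) = 9(3 - x)/(y + 3)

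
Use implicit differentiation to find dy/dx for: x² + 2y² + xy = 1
Differentiate the relation implicitly: treat y = y(x) and apply the chain rule, so every y-derivative picks up a y' = dy/dx factor.

With everything moved to the left-hand side, differentiate term by term:
  d/dx[x^2] = 2x
  d/dx[xy] = x·y' + y
  d/dx[2y^2] = 4y·y'
  d/dx[-1] = 0

Separating the contributions that come from x directly and those that come through y:
  without y':      2x + y
  multiplying y':  x + 4y

so (2x + y) + (x + 4y)·y' = 0, and therefore
  dy/dx = -(2x + y)/(x + 4y) = (-2x - y)/(x + 4y)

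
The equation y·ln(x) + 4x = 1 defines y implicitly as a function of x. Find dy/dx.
Differentiate the relation implicitly: treat y = y(x) and apply the chain rule, so every y-derivative picks up a y' = dy/dx factor.

With everything moved to the left-hand side, differentiate term by term:
  d/dx[4x] = 4
  d/dx[y·ln(x)] = y'·ln(x) + y/x
  d/dx[-1] = 0

Separating the contributions that come from x directly and those that come through y:
  without y':      4 + y/x
  multiplying y':  ln(x)

so (4 + y/x) + (ln(x))·y' = 0, and therefore
  dy/dx = -(4 + y/x)/(ln(x))
        = -((4x + y)/x)/(ln(x)) = (-4x - y)/(x·ln(x))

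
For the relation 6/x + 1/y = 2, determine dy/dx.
Differentiate the relation implicitly: treat y = y(x) and apply the chain rule, so every y-derivative picks up a y' = dy/dx factor.

With everything moved to the left-hand side, differentiate term by term:
  d/dx[1/y] = -y'/y^2
  d/dx[6/x] = -6/x^2
  d/dx[-2] = 0

Separating the contributions that come from x directly and those that come through y:
  without y':      -6/x^2
  multiplying y':  -1/y^2

so (-6/x^2) + (-1/y^2)·y' = 0, and therefore
  dy/dx = -(-6/x^2)/(-1/y^2) = -6y^2/x^2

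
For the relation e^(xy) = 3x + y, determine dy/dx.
Differentiate the relation implicitly: treat y = y(x) and apply the chain rule, so every y-derivative picks up a y' = dy/dx factor.

With everything moved to the left-hand side, differentiate term by term:
  d/dx[-3x] = -3
  d/dx[-y] = -y'
  d/dx[e^(xy)] = (x·y' + y)·e^(xy)

Separating the contributions that come from x directly and those that come through y:
  without y':      y·e^(xy) - 3
  multiplying y':  x·e^(xy) - 1

so (y·e^(xy) - 3) + (x·e^(xy) - 1)·y' = 0, and therefore
  dy/dx = -(y·e^(xy) - 3)/(x·e^(xy) - 1) = (-y·e^(xy) + 3)/(x·e^(xy) - 1)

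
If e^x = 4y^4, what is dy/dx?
Differentiate both sides with respect to x, treating y as y(x). By the chain rule, any term containing y contributes a factor of y' = dy/dx when we differentiate it.

Move every term to one side and write the relation as F(x, y) = 0. Term by term,
  d/dx[-4y^4] = -16y^3·y'
  d/dx[e^(x)] = e^(x)

The pieces without y' make up ∂F/∂x and the coefficient of y' is ∂F/∂y:
  ∂F/∂x = e^(x),
  ∂F/∂y = -16y^3.

Since d/dx[F] = ∂F/∂x + (∂F/∂y)·y' = 0, solve for y':
  (∂F/∂y)·y' = -∂F/∂x
  dy/dx = -(∂F/∂x)/(∂F/∂y) = -(e^(x))/(-16y^3) = e^(x)/(16y^3)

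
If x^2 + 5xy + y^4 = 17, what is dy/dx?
Apply d/dx to both sides, remembering that y depends on x. Each occurrence of y therefore brings in a y' = dy/dx via the chain rule.

With F(x, y) equal to the left-hand side minus the right, differentiate F term by term:
  d/dx[x^2] = 2x
  d/dx[5xy] = 5x·y' + 5y
  d/dx[y^4] = 4y^3·y'
  d/dx[-17] = 0
Adding these up, d/dx[F] = 0 becomes
  (2x + 5y) + (5x + 4y^3)·y' = 0,
so isolating y',
  dy/dx = -(2x + 5y)/(5x + 4y^3) = (-2x - 5y)/(5x + 4y^3)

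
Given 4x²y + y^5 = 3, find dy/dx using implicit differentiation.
Differentiate the relation implicitly: treat y = y(x) and apply the chain rule, so every y-derivative picks up a y' = dy/dx factor.

With everything moved to the left-hand side, differentiate term by term:
  d/dx[4x^2y] = 4x^2·y' + 8xy
  d/dx[y^5] = 5y^4·y'
  d/dx[-3] = 0

Separating the contributions that come from x directly and those that come through y:
  without y':      8xy
  multiplying y':  4x^2 + 5y^4

so (8xy) + (4x^2 + 5y^4)·y' = 0, and therefore
  dy/dx = -(8xy)/(4x^2 + 5y^4) = -8xy/(4x^2 + 5y^4)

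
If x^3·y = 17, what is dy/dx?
Apply d/dx to both sides, remembering that y depends on x. Each occurrence of y therefore brings in a y' = dy/dx via the chain rule.

With F(x, y) equal to the left-hand side minus the right, differentiate F term by term:
  d/dx[x^3y] = x^3·y' + 3x^2y
  d/dx[-17] = 0
Adding these up, d/dx[F] = 0 becomes
  (3x^2y) + (x^3)·y' = 0,
so isolating y',
  dy/dx = -(3x^2y)/(x^3) = -3y/x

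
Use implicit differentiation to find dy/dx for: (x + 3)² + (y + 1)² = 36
Differentiate the relation implicitly: treat y = y(x) and apply the chain rule, so every y-derivative picks up a y' = dy/dx factor.

With everything moved to the left-hand side, differentiate term by term:
  d/dx[(x + 3)^2] = 2x + 6
  d/dx[(y + 1)^2] = 2·y'(y + 1)
  d/dx[-36] = 0

Separating the contributions that come from x directly and those that come through y:
  without y':      2x + 6
  multiplying y':  2y + 2

so (2x + 6) + (2y + 2)·y' = 0, and therefore
  dy/dx = -(2x + 6)/(2y + 2) = (-x - 3)/(y + 1)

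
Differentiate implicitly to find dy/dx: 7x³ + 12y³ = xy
Differentiate both sides with respect to x, treating y as y(x). By the chain rule, any term containing y contributes a factor of y' = dy/dx when we differentiate it.

Move every term to one side and write the relation as F(x, y) = 0. Term by term,
  d/dx[7x^3] = 21x^2
  d/dx[-xy] = -x·y' - y
  d/dx[12y^3] = 36y^2·y'

The pieces without y' make up ∂F/∂x and the coefficient of y' is ∂F/∂y:
  ∂F/∂x = 21x^2 - y,
  ∂F/∂y = -x + 36y^2.

Since d/dx[F] = ∂F/∂x + (∂F/∂y)·y' = 0, solve for y':
  (∂F/∂y)·y' = -∂F/∂x
  dy/dx = -(∂F/∂x)/(∂F/∂y) = -(21x^2 - y)/(-x + 36y^2) = (21x^2 - y)/(x - 36y^2)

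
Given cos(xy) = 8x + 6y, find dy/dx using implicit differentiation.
Take d/dx of both sides. Since y is implicitly a function of x, the chain rule attaches a y' = dy/dx factor whenever we differentiate through y.

Set F(x, y) = (left side) − (right side), so the curve is F = 0. Differentiating each term of F:
  d/dx[-8x] = -8
  d/dx[-6y] = -6·y'
  d/dx[cos(xy)] = -(x·y' + y)·sin(xy)

Collecting, the y'-free part is the partial derivative in x and the y' coefficient is the partial derivative in y:
  ∂F/∂x = -y·sin(xy) - 8
  ∂F/∂y = -x·sin(xy) - 6

so d/dx[F(x, y(x))] = ∂F/∂x + (∂F/∂y)·y' = 0. Rearranging,
  dy/dx = -(∂F/∂x)/(∂F/∂y) = -(-y·sin(xy) - 8)/(-x·sin(xy) - 6) = -(y·sin(xy) + 8)/(x·sin(xy) + 6)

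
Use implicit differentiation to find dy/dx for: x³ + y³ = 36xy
Take d/dx of both sides. Since y is implicitly a function of x, the chain rule attaches a y' = dy/dx factor whenever we differentiate through y.

Set F(x, y) = (left side) − (right side), so the curve is F = 0. Differentiating each term of F:
  d/dx[x^3] = 3x^2
  d/dx[-36xy] = -36x·y' - 36y
  d/dx[y^3] = 3y^2·y'

Collecting, the y'-free part is the partial derivative in x and the y' coefficient is the partial derivative in y:
  ∂F/∂x = 3x^2 - 36y
  ∂F/∂y = -36x + 3y^2

so d/dx[F(x, y(x))] = ∂F/∂x + (∂F/∂y)·y' = 0. Rearranging,
  dy/dx = -(∂F/∂x)/(∂F/∂y) = -(3x^2 - 36y)/(-36x + 3y^2) = (x^2 - 12y)/(12x - y^2)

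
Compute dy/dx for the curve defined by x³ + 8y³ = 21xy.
Differentiate both sides with respect to x, treating y as y(x). By the chain rule, any term containing y contributes a factor of y' = dy/dx when we differentiate it.

Move every term to one side and write the relation as F(x, y) = 0. Term by term,
  d/dx[x^3] = 3x^2
  d/dx[-21xy] = -21x·y' - 21y
  d/dx[8y^3] = 24y^2·y'

The pieces without y' make up ∂F/∂x and the coefficient of y' is ∂F/∂y:
  ∂F/∂x = 3x^2 - 21y,
  ∂F/∂y = -21x + 24y^2.

Since d/dx[F] = ∂F/∂x + (∂F/∂y)·y' = 0, solve for y':
  (∂F/∂y)·y' = -∂F/∂x
  dy/dx = -(∂F/∂x)/(∂F/∂y) = -(3x^2 - 21y)/(-21x + 24y^2) = (x^2 - 7y)/(7x - 8y^2)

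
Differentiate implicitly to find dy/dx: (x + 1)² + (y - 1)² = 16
Differentiate the relation implicitly: treat y = y(x) and apply the chain rule, so every y-derivative picks up a y' = dy/dx factor.

With everything moved to the left-hand side, differentiate term by term:
  d/dx[(x + 1)^2] = 2x + 2
  d/dx[(y - 1)^2] = 2·y'(y - 1)
  d/dx[-16] = 0

Separating the contributions that come from x directly and those that come through y:
  without y':      2x + 2
  multiplying y':  2y - 2

so (2x + 2) + (2y - 2)·y' = 0, and therefore
  dy/dx = -(2x + 2)/(2y - 2) = (-x - 1)/(y - 1)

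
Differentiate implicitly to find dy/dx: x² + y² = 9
Differentiate both sides with respect to x, treating y as y(x). By the chain rule, any term containing y contributes a factor of y' = dy/dx when we differentiate it.

Move every term to one side and write the relation as F(x, y) = 0. Term by term,
  d/dx[x^2] = 2x
  d/dx[y^2] = 2y·y'
  d/dx[-9] = 0

The pieces without y' make up ∂F/∂x and the coefficient of y' is ∂F/∂y:
  ∂F/∂x = 2x,
  ∂F/∂y = 2y.

Since d/dx[F] = ∂F/∂x + (∂F/∂y)·y' = 0, solve for y':
  (∂F/∂y)·y' = -∂F/∂x
  dy/dx = -(∂F/∂x)/(∂F/∂y) = -(2x)/(2y) = -x/y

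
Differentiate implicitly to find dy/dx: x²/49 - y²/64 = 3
Take d/dx of both sides. Since y is implicitly a function of x, the chain rule attaches a y' = dy/dx factor whenever we differentiate through y.

Set F(x, y) = (left side) − (right side), so the curve is F = 0. Differentiating each term of F:
  d/dx[x^2/49] = 2x/49
  d/dx[-y^2/64] = -y·y'/32
  d/dx[-3] = 0

Collecting, the y'-free part is the partial derivative in x and the y' coefficient is the partial derivative in y:
  ∂F/∂x = 2x/49
  ∂F/∂y = -y/32

so d/dx[F(x, y(x))] = ∂F/∂x + (∂F/∂y)·y' = 0. Rearranging,
  dy/dx = -(∂F/∂x)/(∂F/∂y) = -(2x/49)/(-y/32) = 64x/(49y)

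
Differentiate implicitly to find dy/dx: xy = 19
Differentiate both sides with respect to x, treating y as y(x). By the chain rule, any term containing y contributes a factor of y' = dy/dx when we differentiate it.

Move every term to one side and write the relation as F(x, y) = 0. Term by term,
  d/dx[xy] = x·y' + y
  d/dx[-19] = 0

The pieces without y' make up ∂F/∂x and the coefficient of y' is ∂F/∂y:
  ∂F/∂x = y,
  ∂F/∂y = x.

Since d/dx[F] = ∂F/∂x + (∂F/∂y)·y' = 0, solve for y':
  (∂F/∂y)·y' = -∂F/∂x
  dy/dx = -(∂F/∂x)/(∂F/∂y) = -(y)/(x) = -y/x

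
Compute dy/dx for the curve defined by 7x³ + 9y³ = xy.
Differentiate both sides with respect to x, treating y as y(x). By the chain rule, any term containing y contributes a factor of y' = dy/dx when we differentiate it.

Move every term to one side and write the relation as F(x, y) = 0. Term by term,
  d/dx[7x^3] = 21x^2
  d/dx[-xy] = -x·y' - y
  d/dx[9y^3] = 27y^2·y'

The pieces without y' make up ∂F/∂x and the coefficient of y' is ∂F/∂y:
  ∂F/∂x = 21x^2 - y,
  ∂F/∂y = -x + 27y^2.

Since d/dx[F] = ∂F/∂x + (∂F/∂y)·y' = 0, solve for y':
  (∂F/∂y)·y' = -∂F/∂x
  dy/dx = -(∂F/∂x)/(∂F/∂y) = -(21x^2 - y)/(-x + 27y^2) = (21x^2 - y)/(x - 27y^2)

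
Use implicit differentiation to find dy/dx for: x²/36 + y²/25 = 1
Take d/dx of both sides. Since y is implicitly a function of x, the chain rule attaches a y' = dy/dx factor whenever we differentiate through y.

Set F(x, y) = (left side) − (right side), so the curve is F = 0. Differentiating each term of F:
  d/dx[x^2/36] = x/18
  d/dx[y^2/25] = 2y·y'/25
  d/dx[-1] = 0

Collecting, the y'-free part is the partial derivative in x and the y' coefficient is the partial derivative in y:
  ∂F/∂x = x/18
  ∂F/∂y = 2y/25

so d/dx[F(x, y(x))] = ∂F/∂x + (∂F/∂y)·y' = 0. Rearranging,
  dy/dx = -(∂F/∂x)/(∂F/∂y) = -(x/18)/(2y/25) = -25x/(36y)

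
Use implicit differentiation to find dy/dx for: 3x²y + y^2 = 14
Take d/dx of both sides. Since y is implicitly a function of x, the chain rule attaches a y' = dy/dx factor whenever we differentiate through y.

Set F(x, y) = (left side) − (right side), so the curve is F = 0. Differentiating each term of F:
  d/dx[3x^2y] = 3x^2·y' + 6xy
  d/dx[y^2] = 2y·y'
  d/dx[-14] = 0

Collecting, the y'-free part is the partial derivative in x and the y' coefficient is the partial derivative in y:
  ∂F/∂x = 6xy
  ∂F/∂y = 3x^2 + 2y

so d/dx[F(x, y(x))] = ∂F/∂x + (∂F/∂y)·y' = 0. Rearranging,
  dy/dx = -(∂F/∂x)/(∂F/∂y) = -(6xy)/(3x^2 + 2y) = -6xy/(3x^2 + 2y)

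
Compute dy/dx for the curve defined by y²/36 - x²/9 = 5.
Differentiate both sides with respect to x, treating y as y(x). By the chain rule, any term containing y contributes a factor of y' = dy/dx when we differentiate it.

Move every term to one side and write the relation as F(x, y) = 0. Term by term,
  d/dx[-x^2/9] = -2x/9
  d/dx[y^2/36] = y·y'/18
  d/dx[-5] = 0

The pieces without y' make up ∂F/∂x and the coefficient of y' is ∂F/∂y:
  ∂F/∂x = -2x/9,
  ∂F/∂y = y/18.

Since d/dx[F] = ∂F/∂x + (∂F/∂y)·y' = 0, solve for y':
  (∂F/∂y)·y' = -∂F/∂x
  dy/dx = -(∂F/∂x)/(∂F/∂y) = -(-2x/9)/(y/18) = 4x/y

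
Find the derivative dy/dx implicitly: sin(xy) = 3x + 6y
Take d/dx of both sides. Since y is implicitly a function of x, the chain rule attaches a y' = dy/dx factor whenever we differentiate through y.

Set F(x, y) = (left side) − (right side), so the curve is F = 0. Differentiating each term of F:
  d/dx[-3x] = -3
  d/dx[-6y] = -6·y'
  d/dx[sin(xy)] = (x·y' + y)·cos(xy)

Collecting, the y'-free part is the partial derivative in x and the y' coefficient is the partial derivative in y:
  ∂F/∂x = y·cos(xy) - 3
  ∂F/∂y = x·cos(xy) - 6

so d/dx[F(x, y(x))] = ∂F/∂x + (∂F/∂y)·y' = 0. Rearranging,
  dy/dx = -(∂F/∂x)/(∂F/∂y) = -(y·cos(xy) - 3)/(x·cos(xy) - 6) = (-y·cos(xy) + 3)/(x·cos(xy) - 6)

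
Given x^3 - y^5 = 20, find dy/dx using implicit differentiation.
Differentiate the relation implicitly: treat y = y(x) and apply the chain rule, so every y-derivative picks up a y' = dy/dx factor.

With everything moved to the left-hand side, differentiate term by term:
  d/dx[x^3] = 3x^2
  d/dx[-y^5] = -5y^4·y'
  d/dx[-20] = 0

Separating the contributions that come from x directly and those that come through y:
  without y':      3x^2
  multiplying y':  -5y^4

so (3x^2) + (-5y^4)·y' = 0, and therefore
  dy/dx = -(3x^2)/(-5y^4) = 3x^2/(5y^4)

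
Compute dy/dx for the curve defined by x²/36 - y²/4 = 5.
Differentiate the relation implicitly: treat y = y(x) and apply the chain rule, so every y-derivative picks up a y' = dy/dx factor.

With everything moved to the left-hand side, differentiate term by term:
  d/dx[x^2/36] = x/18
  d/dx[-y^2/4] = -y·y'/2
  d/dx[-5] = 0

Separating the contributions that come from x directly and those that come through y:
  without y':      x/18
  multiplying y':  -y/2

so (x/18) + (-y/2)·y' = 0, and therefore
  dy/dx = -(x/18)/(-y/2) = x/(9y)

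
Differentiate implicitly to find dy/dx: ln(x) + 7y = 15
Apply d/dx to both sides, remembering that y depends on x. Each occurrence of y therefore brings in a y' = dy/dx via the chain rule.

With F(x, y) equal to the left-hand side minus the right, differentiate F term by term:
  d/dx[7y] = 7·y'
  d/dx[ln(x)] = 1/x
  d/dx[-15] = 0
Adding these up, d/dx[F] = 0 becomes
  (1/x) + (7)·y' = 0,
so isolating y',
  dy/dx = -(1/x)/(7) = -1/(7x)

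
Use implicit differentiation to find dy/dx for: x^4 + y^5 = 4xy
Apply d/dx to both sides, remembering that y depends on x. Each occurrence of y therefore brings in a y' = dy/dx via the chain rule.

With F(x, y) equal to the left-hand side minus the right, differentiate F term by term:
  d/dx[x^4] = 4x^3
  d/dx[-4xy] = -4x·y' - 4y
  d/dx[y^5] = 5y^4·y'
Adding these up, d/dx[F] = 0 becomes
  (4x^3 - 4y) + (-4x + 5y^4)·y' = 0,
so isolating y',
  dy/dx = -(4x^3 - 4y)/(-4x + 5y^4) = 4(x^3 - y)/(4x - 5y^4)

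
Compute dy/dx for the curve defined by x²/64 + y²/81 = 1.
Take d/dx of both sides. Since y is implicitly a function of x, the chain rule attaches a y' = dy/dx factor whenever we differentiate through y.

Set F(x, y) = (left side) − (right side), so the curve is F = 0. Differentiating each term of F:
  d/dx[x^2/64] = x/32
  d/dx[y^2/81] = 2y·y'/81
  d/dx[-1] = 0

Collecting, the y'-free part is the partial derivative in x and the y' coefficient is the partial derivative in y:
  ∂F/∂x = x/32
  ∂F/∂y = 2y/81

so d/dx[F(x, y(x))] = ∂F/∂x + (∂F/∂y)·y' = 0. Rearranging,
  dy/dx = -(∂F/∂x)/(∂F/∂y) = -(x/32)/(2y/81) = -81x/(64y)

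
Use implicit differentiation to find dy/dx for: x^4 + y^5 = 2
Take d/dx of both sides. Since y is implicitly a function of x, the chain rule attaches a y' = dy/dx factor whenever we differentiate through y.

Set F(x, y) = (left side) − (right side), so the curve is F = 0. Differentiating each term of F:
  d/dx[x^4] = 4x^3
  d/dx[y^5] = 5y^4·y'
  d/dx[-2] = 0

Collecting, the y'-free part is the partial derivative in x and the y' coefficient is the partial derivative in y:
  ∂F/∂x = 4x^3
  ∂F/∂y = 5y^4

so d/dx[F(x, y(x))] = ∂F/∂x + (∂F/∂y)·y' = 0. Rearranging,
  dy/dx = -(∂F/∂x)/(∂F/∂y) = -(4x^3)/(5y^4) = -4x^3/(5y^4)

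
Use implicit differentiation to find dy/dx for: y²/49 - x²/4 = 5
Differentiate the relation implicitly: treat y = y(x) and apply the chain rule, so every y-derivative picks up a y' = dy/dx factor.

With everything moved to the left-hand side, differentiate term by term:
  d/dx[-x^2/4] = -x/2
  d/dx[y^2/49] = 2y·y'/49
  d/dx[-5] = 0

Separating the contributions that come from x directly and those that come through y:
  without y':      -x/2
  multiplying y':  2y/49

so (-x/2) + (2y/49)·y' = 0, and therefore
  dy/dx = -(-x/2)/(2y/49) = 49x/(4y)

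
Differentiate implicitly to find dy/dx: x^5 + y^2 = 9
Differentiate the relation implicitly: treat y = y(x) and apply the chain rule, so every y-derivative picks up a y' = dy/dx factor.

With everything moved to the left-hand side, differentiate term by term:
  d/dx[x^5] = 5x^4
  d/dx[y^2] = 2y·y'
  d/dx[-9] = 0

Separating the contributions that come from x directly and those that come through y:
  without y':      5x^4
  multiplying y':  2y

so (5x^4) + (2y)·y' = 0, and therefore
  dy/dx = -(5x^4)/(2y) = -5x^4/(2y)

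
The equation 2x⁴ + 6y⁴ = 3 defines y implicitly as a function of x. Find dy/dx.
Differentiate both sides with respect to x, treating y as y(x). By the chain rule, any term containing y contributes a factor of y' = dy/dx when we differentiate it.

Move every term to one side and write the relation as F(x, y) = 0. Term by term,
  d/dx[2x^4] = 8x^3
  d/dx[6y^4] = 24y^3·y'
  d/dx[-3] = 0

The pieces without y' make up ∂F/∂x and the coefficient of y' is ∂F/∂y:
  ∂F/∂x = 8x^3,
  ∂F/∂y = 24y^3.

Since d/dx[F] = ∂F/∂x + (∂F/∂y)·y' = 0, solve for y':
  (∂F/∂y)·y' = -∂F/∂x
  dy/dx = -(∂F/∂x)/(∂F/∂y) = -(8x^3)/(24y^3) = -x^3/(3y^3)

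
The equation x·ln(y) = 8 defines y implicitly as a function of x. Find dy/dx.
Differentiate both sides with respect to x, treating y as y(x). By the chain rule, any term containing y contributes a factor of y' = dy/dx when we differentiate it.

Move every term to one side and write the relation as F(x, y) = 0. Term by term,
  d/dx[x·ln(y)] = x·y'/y + ln(y)
  d/dx[-8] = 0

The pieces without y' make up ∂F/∂x and the coefficient of y' is ∂F/∂y:
  ∂F/∂x = ln(y),
  ∂F/∂y = x/y.

Since d/dx[F] = ∂F/∂x + (∂F/∂y)·y' = 0, solve for y':
  (∂F/∂y)·y' = -∂F/∂x
  dy/dx = -(∂F/∂x)/(∂F/∂y) = -(ln(y))/(x/y) = -y·ln(y)/x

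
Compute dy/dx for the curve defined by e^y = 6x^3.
Take d/dx of both sides. Since y is implicitly a function of x, the chain rule attaches a y' = dy/dx factor whenever we differentiate through y.

Set F(x, y) = (left side) − (right side), so the curve is F = 0. Differentiating each term of F:
  d/dx[-6x^3] = -18x^2
  d/dx[e^(y)] = y'·e^(y)

Collecting, the y'-free part is the partial derivative in x and the y' coefficient is the partial derivative in y:
  ∂F/∂x = -18x^2
  ∂F/∂y = e^(y)

so d/dx[F(x, y(x))] = ∂F/∂x + (∂F/∂y)·y' = 0. Rearranging,
  dy/dx = -(∂F/∂x)/(∂F/∂y) = -(-18x^2)/(e^(y)) = 18x^2e^(-y)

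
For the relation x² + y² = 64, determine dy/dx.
Differentiate the relation implicitly: treat y = y(x) and apply the chain rule, so every y-derivative picks up a y' = dy/dx factor.

With everything moved to the left-hand side, differentiate term by term:
  d/dx[x^2] = 2x
  d/dx[y^2] = 2y·y'
  d/dx[-64] = 0

Separating the contributions that come from x directly and those that come through y:
  without y':      2x
  multiplying y':  2y

so (2x) + (2y)·y' = 0, and therefore
  dy/dx = -(2x)/(2y) = -x/y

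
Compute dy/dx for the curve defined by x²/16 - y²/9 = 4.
Take d/dx of both sides. Since y is implicitly a function of x, the chain rule attaches a y' = dy/dx factor whenever we differentiate through y.

Set F(x, y) = (left side) − (right side), so the curve is F = 0. Differentiating each term of F:
  d/dx[x^2/16] = x/8
  d/dx[-y^2/9] = -2y·y'/9
  d/dx[-4] = 0

Collecting, the y'-free part is the partial derivative in x and the y' coefficient is the partial derivative in y:
  ∂F/∂x = x/8
  ∂F/∂y = -2y/9

so d/dx[F(x, y(x))] = ∂F/∂x + (∂F/∂y)·y' = 0. Rearranging,
  dy/dx = -(∂F/∂x)/(∂F/∂y) = -(x/8)/(-2y/9) = 9x/(16y)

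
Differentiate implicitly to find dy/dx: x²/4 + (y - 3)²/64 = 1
Apply d/dx to both sides, remembering that y depends on x. Each occurrence of y therefore brings in a y' = dy/dx via the chain rule.

With F(x, y) equal to the left-hand side minus the right, differentiate F term by term:
  d/dx[x^2/4] = x/2
  d/dx[(y - 3)^2/64] = y'(y - 3)/32
  d/dx[-1] = 0
Adding these up, d/dx[F] = 0 becomes
  (x/2) + (y/32 - 3/32)·y' = 0,
so isolating y',
  dy/dx = -(x/2)/(y/32 - 3/32)
        = -(x/2)/((y - 3)/32) = -16x/(y - 3)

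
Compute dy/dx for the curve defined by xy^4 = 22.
Differentiate both sides with respect to x, treating y as y(x). By the chain rule, any term containing y contributes a factor of y' = dy/dx when we differentiate it.

Move every term to one side and write the relation as F(x, y) = 0. Term by term,
  d/dx[xy^4] = 4xy^3·y' + y^4
  d/dx[-22] = 0

The pieces without y' make up ∂F/∂x and the coefficient of y' is ∂F/∂y:
  ∂F/∂x = y^4,
  ∂F/∂y = 4xy^3.

Since d/dx[F] = ∂F/∂x + (∂F/∂y)·y' = 0, solve for y':
  (∂F/∂y)·y' = -∂F/∂x
  dy/dx = -(∂F/∂x)/(∂F/∂y) = -(y^4)/(4xy^3) = -y/(4x)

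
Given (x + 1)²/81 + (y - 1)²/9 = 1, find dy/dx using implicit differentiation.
Take d/dx of both sides. Since y is implicitly a function of x, the chain rule attaches a y' = dy/dx factor whenever we differentiate through y.

Set F(x, y) = (left side) − (right side), so the curve is F = 0. Differentiating each term of F:
  d/dx[(x + 1)^2/81] = 2x/81 + 2/81
  d/dx[(y - 1)^2/9] = 2·y'(y - 1)/9
  d/dx[-1] = 0

Collecting, the y'-free part is the partial derivative in x and the y' coefficient is the partial derivative in y:
  ∂F/∂x = 2x/81 + 2/81
  ∂F/∂y = 2y/9 - 2/9

so d/dx[F(x, y(x))] = ∂F/∂x + (∂F/∂y)·y' = 0. Rearranging,
  dy/dx = -(∂F/∂x)/(∂F/∂y) = -(2x/81 + 2/81)/(2y/9 - 2/9)
        = -(2(x + 1)/81)/(2(y - 1)/9) = (-x - 1)/(9(y - 1))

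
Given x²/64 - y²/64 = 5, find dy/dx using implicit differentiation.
Apply d/dx to both sides, remembering that y depends on x. Each occurrence of y therefore brings in a y' = dy/dx via the chain rule.

With F(x, y) equal to the left-hand side minus the right, differentiate F term by term:
  d/dx[x^2/64] = x/32
  d/dx[-y^2/64] = -y·y'/32
  d/dx[-5] = 0
Adding these up, d/dx[F] = 0 becomes
  (x/32) + (-y/32)·y' = 0,
so isolating y',
  dy/dx = -(x/32)/(-y/32) = x/y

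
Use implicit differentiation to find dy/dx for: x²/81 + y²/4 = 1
Take d/dx of both sides. Since y is implicitly a function of x, the chain rule attaches a y' = dy/dx factor whenever we differentiate through y.

Set F(x, y) = (left side) − (right side), so the curve is F = 0. Differentiating each term of F:
  d/dx[x^2/81] = 2x/81
  d/dx[y^2/4] = y·y'/2
  d/dx[-1] = 0

Collecting, the y'-free part is the partial derivative in x and the y' coefficient is the partial derivative in y:
  ∂F/∂x = 2x/81
  ∂F/∂y = y/2

so d/dx[F(x, y(x))] = ∂F/∂x + (∂F/∂y)·y' = 0. Rearranging,
  dy/dx = -(∂F/∂x)/(∂F/∂y) = -(2x/81)/(y/2) = -4x/(81y)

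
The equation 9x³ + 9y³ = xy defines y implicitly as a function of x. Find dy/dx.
Apply d/dx to both sides, remembering that y depends on x. Each occurrence of y therefore brings in a y' = dy/dx via the chain rule.

With F(x, y) equal to the left-hand side minus the right, differentiate F term by term:
  d/dx[9x^3] = 27x^2
  d/dx[-xy] = -x·y' - y
  d/dx[9y^3] = 27y^2·y'
Adding these up, d/dx[F] = 0 becomes
  (27x^2 - y) + (-x + 27y^2)·y' = 0,
so isolating y',
  dy/dx = -(27x^2 - y)/(-x + 27y^2) = (27x^2 - y)/(x - 27y^2)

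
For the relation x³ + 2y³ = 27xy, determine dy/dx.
Differentiate both sides with respect to x, treating y as y(x). By the chain rule, any term containing y contributes a factor of y' = dy/dx when we differentiate it.

Move every term to one side and write the relation as F(x, y) = 0. Term by term,
  d/dx[x^3] = 3x^2
  d/dx[-27xy] = -27x·y' - 27y
  d/dx[2y^3] = 6y^2·y'

The pieces without y' make up ∂F/∂x and the coefficient of y' is ∂F/∂y:
  ∂F/∂x = 3x^2 - 27y,
  ∂F/∂y = -27x + 6y^2.

Since d/dx[F] = ∂F/∂x + (∂F/∂y)·y' = 0, solve for y':
  (∂F/∂y)·y' = -∂F/∂x
  dy/dx = -(∂F/∂x)/(∂F/∂y) = -(3x^2 - 27y)/(-27x + 6y^2) = (x^2 - 9y)/(9x - 2y^2)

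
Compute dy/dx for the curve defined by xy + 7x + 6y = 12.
Differentiate both sides with respect to x, treating y as y(x). By the chain rule, any term containing y contributes a factor of y' = dy/dx when we differentiate it.

Move every term to one side and write the relation as F(x, y) = 0. Term by term,
  d/dx[xy] = x·y' + y
  d/dx[7x] = 7
  d/dx[6y] = 6·y'
  d/dx[-12] = 0

The pieces without y' make up ∂F/∂x and the coefficient of y' is ∂F/∂y:
  ∂F/∂x = y + 7,
  ∂F/∂y = x + 6.

Since d/dx[F] = ∂F/∂x + (∂F/∂y)·y' = 0, solve for y':
  (∂F/∂y)·y' = -∂F/∂x
  dy/dx = -(∂F/∂x)/(∂F/∂y) = -(y + 7)/(x + 6) = (-y - 7)/(x + 6)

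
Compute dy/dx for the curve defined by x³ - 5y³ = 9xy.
Take d/dx of both sides. Since y is implicitly a function of x, the chain rule attaches a y' = dy/dx factor whenever we differentiate through y.

Set F(x, y) = (left side) − (right side), so the curve is F = 0. Differentiating each term of F:
  d/dx[x^3] = 3x^2
  d/dx[-9xy] = -9x·y' - 9y
  d/dx[-5y^3] = -15y^2·y'

Collecting, the y'-free part is the partial derivative in x and the y' coefficient is the partial derivative in y:
  ∂F/∂x = 3x^2 - 9y
  ∂F/∂y = -9x - 15y^2

so d/dx[F(x, y(x))] = ∂F/∂x + (∂F/∂y)·y' = 0. Rearranging,
  dy/dx = -(∂F/∂x)/(∂F/∂y) = -(3x^2 - 9y)/(-9x - 15y^2) = (x^2 - 3y)/(3x + 5y^2)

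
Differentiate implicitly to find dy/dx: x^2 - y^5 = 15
Differentiate both sides with respect to x, treating y as y(x). By the chain rule, any term containing y contributes a factor of y' = dy/dx when we differentiate it.

Move every term to one side and write the relation as F(x, y) = 0. Term by term,
  d/dx[x^2] = 2x
  d/dx[-y^5] = -5y^4·y'
  d/dx[-15] = 0

The pieces without y' make up ∂F/∂x and the coefficient of y' is ∂F/∂y:
  ∂F/∂x = 2x,
  ∂F/∂y = -5y^4.

Since d/dx[F] = ∂F/∂x + (∂F/∂y)·y' = 0, solve for y':
  (∂F/∂y)·y' = -∂F/∂x
  dy/dx = -(∂F/∂x)/(∂F/∂y) = -(2x)/(-5y^4) = 2x/(5y^4)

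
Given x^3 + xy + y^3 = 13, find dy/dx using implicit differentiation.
Differentiate the relation implicitly: treat y = y(x) and apply the chain rule, so every y-derivative picks up a y' = dy/dx factor.

With everything moved to the left-hand side, differentiate term by term:
  d/dx[x^3] = 3x^2
  d/dx[xy] = x·y' + y
  d/dx[y^3] = 3y^2·y'
  d/dx[-13] = 0

Separating the contributions that come from x directly and those that come through y:
  without y':      3x^2 + y
  multiplying y':  x + 3y^2

so (3x^2 + y) + (x + 3y^2)·y' = 0, and therefore
  dy/dx = -(3x^2 + y)/(x + 3y^2) = (-3x^2 - y)/(x + 3y^2)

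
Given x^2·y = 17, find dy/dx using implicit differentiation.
Differentiate both sides with respect to x, treating y as y(x). By the chain rule, any term containing y contributes a factor of y' = dy/dx when we differentiate it.

Move every term to one side and write the relation as F(x, y) = 0. Term by term,
  d/dx[x^2y] = x^2·y' + 2xy
  d/dx[-17] = 0

The pieces without y' make up ∂F/∂x and the coefficient of y' is ∂F/∂y:
  ∂F/∂x = 2xy,
  ∂F/∂y = x^2.

Since d/dx[F] = ∂F/∂x + (∂F/∂y)·y' = 0, solve for y':
  (∂F/∂y)·y' = -∂F/∂x
  dy/dx = -(∂F/∂x)/(∂F/∂y) = -(2xy)/(x^2) = -2y/x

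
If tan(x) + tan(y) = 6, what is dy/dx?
Take d/dx of both sides. Since y is implicitly a function of x, the chain rule attaches a y' = dy/dx factor whenever we differentiate through y.

Set F(x, y) = (left side) − (right side), so the curve is F = 0. Differentiating each term of F:
  d/dx[tan(x)] = tan(x)^2 + 1
  d/dx[tan(y)] = y'(tan(y)^2 + 1)
  d/dx[-6] = 0

Collecting, the y'-free part is the partial derivative in x and the y' coefficient is the partial derivative in y:
  ∂F/∂x = tan(x)^2 + 1
  ∂F/∂y = tan(y)^2 + 1

so d/dx[F(x, y(x))] = ∂F/∂x + (∂F/∂y)·y' = 0. Rearranging,
  dy/dx = -(∂F/∂x)/(∂F/∂y) = -(tan(x)^2 + 1)/(tan(y)^2 + 1) = -cos(y)^2/cos(x)^2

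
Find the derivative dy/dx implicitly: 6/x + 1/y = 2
Differentiate both sides with respect to x, treating y as y(x). By the chain rule, any term containing y contributes a factor of y' = dy/dx when we differentiate it.

Move every term to one side and write the relation as F(x, y) = 0. Term by term,
  d/dx[1/y] = -y'/y^2
  d/dx[6/x] = -6/x^2
  d/dx[-2] = 0

The pieces without y' make up ∂F/∂x and the coefficient of y' is ∂F/∂y:
  ∂F/∂x = -6/x^2,
  ∂F/∂y = -1/y^2.

Since d/dx[F] = ∂F/∂x + (∂F/∂y)·y' = 0, solve for y':
  (∂F/∂y)·y' = -∂F/∂x
  dy/dx = -(∂F/∂x)/(∂F/∂y) = -(-6/x^2)/(-1/y^2) = -6y^2/x^2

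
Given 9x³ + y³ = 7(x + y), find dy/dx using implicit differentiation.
Differentiate both sides with respect to x, treating y as y(x). By the chain rule, any term containing y contributes a factor of y' = dy/dx when we differentiate it.

Move every term to one side and write the relation as F(x, y) = 0. Term by term,
  d/dx[9x^3] = 27x^2
  d/dx[-7x] = -7
  d/dx[y^3] = 3y^2·y'
  d/dx[-7y] = -7·y'

The pieces without y' make up ∂F/∂x and the coefficient of y' is ∂F/∂y:
  ∂F/∂x = 27x^2 - 7,
  ∂F/∂y = 3y^2 - 7.

Since d/dx[F] = ∂F/∂x + (∂F/∂y)·y' = 0, solve for y':
  (∂F/∂y)·y' = -∂F/∂x
  dy/dx = -(∂F/∂x)/(∂F/∂y) = -(27x^2 - 7)/(3y^2 - 7) = (7 - 27x^2)/(3y^2 - 7)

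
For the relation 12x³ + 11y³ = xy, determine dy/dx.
Differentiate the relation implicitly: treat y = y(x) and apply the chain rule, so every y-derivative picks up a y' = dy/dx factor.

With everything moved to the left-hand side, differentiate term by term:
  d/dx[12x^3] = 36x^2
  d/dx[-xy] = -x·y' - y
  d/dx[11y^3] = 33y^2·y'

Separating the contributions that come from x directly and those that come through y:
  without y':      36x^2 - y
  multiplying y':  -x + 33y^2

so (36x^2 - y) + (-x + 33y^2)·y' = 0, and therefore
  dy/dx = -(36x^2 - y)/(-x + 33y^2) = (36x^2 - y)/(x - 33y^2)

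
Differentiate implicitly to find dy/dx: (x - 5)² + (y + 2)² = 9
Differentiate the relation implicitly: treat y = y(x) and apply the chain rule, so every y-derivative picks up a y' = dy/dx factor.

With everything moved to the left-hand side, differentiate term by term:
  d/dx[(x - 5)^2] = 2x - 10
  d/dx[(y + 2)^2] = 2·y'(y + 2)
  d/dx[-9] = 0

Separating the contributions that come from x directly and those that come through y:
  without y':      2x - 10
  multiplying y':  2y + 4

so (2x - 10) + (2y + 4)·y' = 0, and therefore
  dy/dx = -(2x - 10)/(2y + 4) = (5 - x)/(y + 2)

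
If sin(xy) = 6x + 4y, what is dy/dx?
Take d/dx of both sides. Since y is implicitly a function of x, the chain rule attaches a y' = dy/dx factor whenever we differentiate through y.

Set F(x, y) = (left side) − (right side), so the curve is F = 0. Differentiating each term of F:
  d/dx[-6x] = -6
  d/dx[-4y] = -4·y'
  d/dx[sin(xy)] = (x·y' + y)·cos(xy)

Collecting, the y'-free part is the partial derivative in x and the y' coefficient is the partial derivative in y:
  ∂F/∂x = y·cos(xy) - 6
  ∂F/∂y = x·cos(xy) - 4

so d/dx[F(x, y(x))] = ∂F/∂x + (∂F/∂y)·y' = 0. Rearranging,
  dy/dx = -(∂F/∂x)/(∂F/∂y) = -(y·cos(xy) - 6)/(x·cos(xy) - 4) = (-y·cos(xy) + 6)/(x·cos(xy) - 4)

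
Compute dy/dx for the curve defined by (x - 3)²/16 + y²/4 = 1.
Apply d/dx to both sides, remembering that y depends on x. Each occurrence of y therefore brings in a y' = dy/dx via the chain rule.

With F(x, y) equal to the left-hand side minus the right, differentiate F term by term:
  d/dx[y^2/4] = y·y'/2
  d/dx[(x - 3)^2/16] = x/8 - 3/8
  d/dx[-1] = 0
Adding these up, d/dx[F] = 0 becomes
  (x/8 - 3/8) + (y/2)·y' = 0,
so isolating y',
  dy/dx = -(x/8 - 3/8)/(y/2)
        = -((x - 3)/8)/(y/2) = (3 - x)/(4y)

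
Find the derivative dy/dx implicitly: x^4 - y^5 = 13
Differentiate the relation implicitly: treat y = y(x) and apply the chain rule, so every y-derivative picks up a y' = dy/dx factor.

With everything moved to the left-hand side, differentiate term by term:
  d/dx[x^4] = 4x^3
  d/dx[-y^5] = -5y^4·y'
  d/dx[-13] = 0

Separating the contributions that come from x directly and those that come through y:
  without y':      4x^3
  multiplying y':  -5y^4

so (4x^3) + (-5y^4)·y' = 0, and therefore
  dy/dx = -(4x^3)/(-5y^4) = 4x^3/(5y^4)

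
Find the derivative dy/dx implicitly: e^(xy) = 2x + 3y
Differentiate both sides with respect to x, treating y as y(x). By the chain rule, any term containing y contributes a factor of y' = dy/dx when we differentiate it.

Move every term to one side and write the relation as F(x, y) = 0. Term by term,
  d/dx[-2x] = -2
  d/dx[-3y] = -3·y'
  d/dx[e^(xy)] = (x·y' + y)·e^(xy)

The pieces without y' make up ∂F/∂x and the coefficient of y' is ∂F/∂y:
  ∂F/∂x = y·e^(xy) - 2,
  ∂F/∂y = x·e^(xy) - 3.

Since d/dx[F] = ∂F/∂x + (∂F/∂y)·y' = 0, solve for y':
  (∂F/∂y)·y' = -∂F/∂x
  dy/dx = -(∂F/∂x)/(∂F/∂y) = -(y·e^(xy) - 2)/(x·e^(xy) - 3) = (-y·e^(xy) + 2)/(x·e^(xy) - 3)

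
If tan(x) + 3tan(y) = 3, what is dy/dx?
Apply d/dx to both sides, remembering that y depends on x. Each occurrence of y therefore brings in a y' = dy/dx via the chain rule.

With F(x, y) equal to the left-hand side minus the right, differentiate F term by term:
  d/dx[tan(x)] = tan(x)^2 + 1
  d/dx[3tan(y)] = 3·y'(tan(y)^2 + 1)
  d/dx[-3] = 0
Adding these up, d/dx[F] = 0 becomes
  (tan(x)^2 + 1) + (3tan(y)^2 + 3)·y' = 0,
so isolating y',
  dy/dx = -(tan(x)^2 + 1)/(3tan(y)^2 + 3) = -cos(y)^2/(3cos(x)^2)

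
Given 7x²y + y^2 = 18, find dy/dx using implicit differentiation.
Take d/dx of both sides. Since y is implicitly a function of x, the chain rule attaches a y' = dy/dx factor whenever we differentiate through y.

Set F(x, y) = (left side) − (right side), so the curve is F = 0. Differentiating each term of F:
  d/dx[7x^2y] = 7x^2·y' + 14xy
  d/dx[y^2] = 2y·y'
  d/dx[-18] = 0

Collecting, the y'-free part is the partial derivative in x and the y' coefficient is the partial derivative in y:
  ∂F/∂x = 14xy
  ∂F/∂y = 7x^2 + 2y

so d/dx[F(x, y(x))] = ∂F/∂x + (∂F/∂y)·y' = 0. Rearranging,
  dy/dx = -(∂F/∂x)/(∂F/∂y) = -(14xy)/(7x^2 + 2y) = -14xy/(7x^2 + 2y)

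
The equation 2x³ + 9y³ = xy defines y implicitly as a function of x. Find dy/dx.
Apply d/dx to both sides, remembering that y depends on x. Each occurrence of y therefore brings in a y' = dy/dx via the chain rule.

With F(x, y) equal to the left-hand side minus the right, differentiate F term by term:
  d/dx[2x^3] = 6x^2
  d/dx[-xy] = -x·y' - y
  d/dx[9y^3] = 27y^2·y'
Adding these up, d/dx[F] = 0 becomes
  (6x^2 - y) + (-x + 27y^2)·y' = 0,
so isolating y',
  dy/dx = -(6x^2 - y)/(-x + 27y^2) = (6x^2 - y)/(x - 27y^2)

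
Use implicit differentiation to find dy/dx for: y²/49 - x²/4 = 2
Differentiate both sides with respect to x, treating y as y(x). By the chain rule, any term containing y contributes a factor of y' = dy/dx when we differentiate it.

Move every term to one side and write the relation as F(x, y) = 0. Term by term,
  d/dx[-x^2/4] = -x/2
  d/dx[y^2/49] = 2y·y'/49
  d/dx[-2] = 0

The pieces without y' make up ∂F/∂x and the coefficient of y' is ∂F/∂y:
  ∂F/∂x = -x/2,
  ∂F/∂y = 2y/49.

Since d/dx[F] = ∂F/∂x + (∂F/∂y)·y' = 0, solve for y':
  (∂F/∂y)·y' = -∂F/∂x
  dy/dx = -(∂F/∂x)/(∂F/∂y) = -(-x/2)/(2y/49) = 49x/(4y)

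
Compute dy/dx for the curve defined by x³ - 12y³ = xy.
Apply d/dx to both sides, remembering that y depends on x. Each occurrence of y therefore brings in a y' = dy/dx via the chain rule.

With F(x, y) equal to the left-hand side minus the right, differentiate F term by term:
  d/dx[x^3] = 3x^2
  d/dx[-xy] = -x·y' - y
  d/dx[-12y^3] = -36y^2·y'
Adding these up, d/dx[F] = 0 becomes
  (3x^2 - y) + (-x - 36y^2)·y' = 0,
so isolating y',
  dy/dx = -(3x^2 - y)/(-x - 36y^2) = (3x^2 - y)/(x + 36y^2)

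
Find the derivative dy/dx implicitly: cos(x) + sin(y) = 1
Apply d/dx to both sides, remembering that y depends on x. Each occurrence of y therefore brings in a y' = dy/dx via the chain rule.

With F(x, y) equal to the left-hand side minus the right, differentiate F term by term:
  d/dx[sin(y)] = y'·cos(y)
  d/dx[cos(x)] = -sin(x)
  d/dx[-1] = 0
Adding these up, d/dx[F] = 0 becomes
  (-sin(x)) + (cos(y))·y' = 0,
so isolating y',
  dy/dx = -(-sin(x))/(cos(y)) = sin(x)/cos(y)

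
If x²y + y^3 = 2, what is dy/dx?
Apply d/dx to both sides, remembering that y depends on x. Each occurrence of y therefore brings in a y' = dy/dx via the chain rule.

With F(x, y) equal to the left-hand side minus the right, differentiate F term by term:
  d/dx[x^2y] = x^2·y' + 2xy
  d/dx[y^3] = 3y^2·y'
  d/dx[-2] = 0
Adding these up, d/dx[F] = 0 becomes
  (2xy) + (x^2 + 3y^2)·y' = 0,
so isolating y',
  dy/dx = -(2xy)/(x^2 + 3y^2) = -2xy/(x^2 + 3y^2)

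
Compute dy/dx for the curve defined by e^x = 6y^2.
Apply d/dx to both sides, remembering that y depends on x. Each occurrence of y therefore brings in a y' = dy/dx via the chain rule.

With F(x, y) equal to the left-hand side minus the right, differentiate F term by term:
  d/dx[-6y^2] = -12y·y'
  d/dx[e^(x)] = e^(x)
Adding these up, d/dx[F] = 0 becomes
  (e^(x)) + (-12y)·y' = 0,
so isolating y',
  dy/dx = -(e^(x))/(-12y) = e^(x)/(12y)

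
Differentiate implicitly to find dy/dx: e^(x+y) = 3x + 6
Differentiate the relation implicitly: treat y = y(x) and apply the chain rule, so every y-derivative picks up a y' = dy/dx factor.

With everything moved to the left-hand side, differentiate term by term:
  d/dx[-3x] = -3
  d/dx[e^(x + y)] = (y' + 1)·e^(x + y)
  d/dx[-6] = 0

Separating the contributions that come from x directly and those that come through y:
  without y':      e^(x + y) - 3
  multiplying y':  e^(x + y)

so (e^(x + y) - 3) + (e^(x + y))·y' = 0, and therefore
  dy/dx = -(e^(x + y) - 3)/(e^(x + y)) = 3e^(-x - y) - 1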